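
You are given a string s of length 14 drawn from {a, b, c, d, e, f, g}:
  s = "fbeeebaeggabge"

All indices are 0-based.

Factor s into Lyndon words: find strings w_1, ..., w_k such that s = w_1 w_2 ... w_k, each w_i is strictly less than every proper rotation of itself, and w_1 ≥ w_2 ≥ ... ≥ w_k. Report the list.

["f", "beee", "b", "aegg", "abge"]

emit factor 1: 'f' (i=0, period=1)
emit factor 2: 'beee' (i=1, period=4)
emit factor 3: 'b' (i=5, period=1)
emit factor 4: 'aegg' (i=6, period=4)
emit factor 5: 'abge' (i=10, period=4)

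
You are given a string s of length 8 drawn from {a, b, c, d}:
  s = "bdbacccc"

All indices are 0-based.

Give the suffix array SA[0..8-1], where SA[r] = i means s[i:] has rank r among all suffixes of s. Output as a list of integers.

[3, 2, 0, 7, 6, 5, 4, 1]

sorted suffixes:
  #0 SA[0]=3  'acccc'
  #1 SA[1]=2  'bacccc'
  #2 SA[2]=0  'bdbacccc'
  #3 SA[3]=7  'c'
  #4 SA[4]=6  'cc'
  #5 SA[5]=5  'ccc'
  #6 SA[6]=4  'cccc'
  #7 SA[7]=1  'dbacccc'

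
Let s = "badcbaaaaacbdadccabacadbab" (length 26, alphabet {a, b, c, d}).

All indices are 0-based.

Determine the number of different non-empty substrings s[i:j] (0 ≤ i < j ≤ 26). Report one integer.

312

rank | idx | suffix
   0 |   5 | aaaaacbdadccabacadbab
   1 |   6 | aaaacbdadccabacadbab
   2 |   7 | aaacbdadccabacadbab
   3 |   8 | aacbdadccabacadbab
   4 |  24 | ab
   5 |  17 | abacadbab
   6 |  19 | acadbab
   7 |   9 | acbdadccabacadbab
   8 |  21 | adbab
   9 |   1 | adcbaaaaacbdadccabacadbab
  10 |  13 | adccabacadbab
  11 |  25 | b
  12 |   4 | baaaaacbdadccabacadbab
  13 |  23 | bab
  14 |  18 | bacadbab
  15 |   0 | badcbaaaaacbdadccabacadbab
  16 |  11 | bdadccabacadbab
  17 |  16 | cabacadbab
  18 |  20 | cadbab
  19 |   3 | cbaaaaacbdadccabacadbab
  20 |  10 | cbdadccabacadbab
  21 |  15 | ccabacadbab
  22 |  12 | dadccabacadbab
  23 |  22 | dbab
  24 |   2 | dcbaaaaacbdadccabacadbab
  25 |  14 | dccabacadbab

SA = [5, 6, 7, 8, 24, 17, 19, 9, 21, 1, 13, 25, 4, 23, 18, 0, 11, 16, 20, 3, 10, 15, 12, 22, 2, 14]
i: (SA[i-1],SA[i]) lcp shared
  1: (5,6) 4 'aaaa'
  2: (6,7) 3 'aaa'
  3: (7,8) 2 'aa'
  4: (8,24) 1 'a'
  5: (24,17) 2 'ab'
  6: (17,19) 1 'a'
  7: (19,9) 2 'ac'
  8: (9,21) 1 'a'
  9: (21,1) 2 'ad'
  10: (1,13) 3 'adc'
  11: (13,25) 0 ''
  12: (25,4) 1 'b'
  13: (4,23) 2 'ba'
  14: (23,18) 2 'ba'
  15: (18,0) 2 'ba'
  16: (0,11) 1 'b'
  17: (11,16) 0 ''
  18: (16,20) 2 'ca'
  19: (20,3) 1 'c'
  20: (3,10) 2 'cb'
  21: (10,15) 1 'c'
  22: (15,12) 0 ''
  23: (12,22) 1 'd'
  24: (22,2) 1 'd'
  25: (2,14) 2 'dc'

n(n+1)/2 = 26·27/2 = 351
Σ LCP = 0 + 4 + 3 + 2 + 1 + 2 + 1 + 2 + 1 + 2 + 3 + 0 + 1 + 2 + 2 + 2 + 1 + 0 + 2 + 1 + 2 + 1 + 0 + 1 + 1 + 2 = 39
distinct = 351 − 39 = 312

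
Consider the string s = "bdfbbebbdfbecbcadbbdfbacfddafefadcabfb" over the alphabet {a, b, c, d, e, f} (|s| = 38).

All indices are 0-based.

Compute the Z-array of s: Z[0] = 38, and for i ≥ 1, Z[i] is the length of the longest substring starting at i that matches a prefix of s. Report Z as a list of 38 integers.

[38, 0, 0, 1, 1, 0, 1, 4, 0, 0, 1, 0, 0, 1, 0, 0, 0, 1, 4, 0, 0, 1, 0, 0, 0, 0, 0, 0, 0, 0, 0, 0, 0, 0, 0, 1, 0, 1]

Z[0]=38
i=1: outside box; Z[1]=0
i=2: outside box; Z[2]=0
i=3: outside box; Z[3]=1 grow→box=[3,4)
i=4: outside box; Z[4]=1 grow→box=[4,5)
i=5: outside box; Z[5]=0
i=6: outside box; Z[6]=1 grow→box=[6,7)
i=7: outside box; Z[7]=4 grow→box=[7,11)
i=8: min(r-i=3, Z[1]=0)=0; Z[8]=0
i=9: min(r-i=2, Z[2]=0)=0; Z[9]=0
i=10: min(r-i=1, Z[3]=1)=1; Z[10]=1
i=11: outside box; Z[11]=0
i=12: outside box; Z[12]=0
i=13: outside box; Z[13]=1 grow→box=[13,14)
i=14: outside box; Z[14]=0
i=15: outside box; Z[15]=0
i=16: outside box; Z[16]=0
i=17: outside box; Z[17]=1 grow→box=[17,18)
i=18: outside box; Z[18]=4 grow→box=[18,22)
i=19: min(r-i=3, Z[1]=0)=0; Z[19]=0
i=20: min(r-i=2, Z[2]=0)=0; Z[20]=0
i=21: min(r-i=1, Z[3]=1)=1; Z[21]=1
i=22: outside box; Z[22]=0
i=23: outside box; Z[23]=0
i=24: outside box; Z[24]=0
i=25: outside box; Z[25]=0
i=26: outside box; Z[26]=0
i=27: outside box; Z[27]=0
i=28: outside box; Z[28]=0
i=29: outside box; Z[29]=0
i=30: outside box; Z[30]=0
i=31: outside box; Z[31]=0
i=32: outside box; Z[32]=0
i=33: outside box; Z[33]=0
i=34: outside box; Z[34]=0
i=35: outside box; Z[35]=1 grow→box=[35,36)
i=36: outside box; Z[36]=0
i=37: outside box; Z[37]=1 grow→box=[37,38)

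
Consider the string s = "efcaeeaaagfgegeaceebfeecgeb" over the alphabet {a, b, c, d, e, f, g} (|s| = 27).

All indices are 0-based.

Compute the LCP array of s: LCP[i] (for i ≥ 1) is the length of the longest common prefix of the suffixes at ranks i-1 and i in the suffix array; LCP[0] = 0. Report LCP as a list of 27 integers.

rank | idx | suffix
   0 |   6 | aaagfgegeaceebfeecgeb
   1 |   7 | aagfgegeaceebfeecgeb
   2 |  15 | aceebfeecgeb
   3 |   3 | aeeaaagfgegeaceebfeecgeb
   4 |   8 | agfgegeaceebfeecgeb
   5 |  26 | b
   6 |  19 | bfeecgeb
   7 |   2 | caeeaaagfgegeaceebfeecgeb
   8 |  16 | ceebfeecgeb
   9 |  23 | cgeb
  10 |   5 | eaaagfgegeaceebfeecgeb
  11 |  14 | eaceebfeecgeb
  12 |  25 | eb
  13 |  18 | ebfeecgeb
  14 |  22 | ecgeb
  15 |   4 | eeaaagfgegeaceebfeecgeb
  16 |  17 | eebfeecgeb
  17 |  21 | eecgeb
  18 |   0 | efcaeeaaagfgegeaceebfeecgeb
  19 |  12 | egeaceebfeecgeb
  20 |   1 | fcaeeaaagfgegeaceebfeecgeb
  21 |  20 | feecgeb
  22 |  10 | fgegeaceebfeecgeb
  23 |  13 | geaceebfeecgeb
  24 |  24 | geb
  25 |  11 | gegeaceebfeecgeb
  26 |   9 | gfgegeaceebfeecgeb

SA = [6, 7, 15, 3, 8, 26, 19, 2, 16, 23, 5, 14, 25, 18, 22, 4, 17, 21, 0, 12, 1, 20, 10, 13, 24, 11, 9]
[i] adj suffixes → lcp
  [1] 6/7 → 2 ('aa')
  [2] 7/15 → 1 ('a')
  [3] 15/3 → 1 ('a')
  [4] 3/8 → 1 ('a')
  [5] 8/26 → 0 ('')
  [6] 26/19 → 1 ('b')
  [7] 19/2 → 0 ('')
  [8] 2/16 → 1 ('c')
  [9] 16/23 → 1 ('c')
  [10] 23/5 → 0 ('')
  [11] 5/14 → 2 ('ea')
  [12] 14/25 → 1 ('e')
  [13] 25/18 → 2 ('eb')
  [14] 18/22 → 1 ('e')
  [15] 22/4 → 1 ('e')
  [16] 4/17 → 2 ('ee')
  [17] 17/21 → 2 ('ee')
  [18] 21/0 → 1 ('e')
  [19] 0/12 → 1 ('e')
  [20] 12/1 → 0 ('')
  [21] 1/20 → 1 ('f')
  [22] 20/10 → 1 ('f')
  [23] 10/13 → 0 ('')
  [24] 13/24 → 2 ('ge')
  [25] 24/11 → 2 ('ge')
  [26] 11/9 → 1 ('g')

[0, 2, 1, 1, 1, 0, 1, 0, 1, 1, 0, 2, 1, 2, 1, 1, 2, 2, 1, 1, 0, 1, 1, 0, 2, 2, 1]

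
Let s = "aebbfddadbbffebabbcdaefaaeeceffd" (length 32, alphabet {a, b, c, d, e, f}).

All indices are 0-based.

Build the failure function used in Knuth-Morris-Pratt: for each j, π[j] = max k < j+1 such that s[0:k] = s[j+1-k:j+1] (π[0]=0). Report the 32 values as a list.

π[0] = 0
j=1 s[j]='e': π[1]=0 (border '')
j=2 s[j]='b': π[2]=0 (border '')
j=3 s[j]='b': π[3]=0 (border '')
j=4 s[j]='f': π[4]=0 (border '')
j=5 s[j]='d': π[5]=0 (border '')
j=6 s[j]='d': π[6]=0 (border '')
j=7 s[j]='a': π[7]=1 (border 'a')
j=8 s[j]='d': k: 1→0; π[8]=0 (border '')
j=9 s[j]='b': π[9]=0 (border '')
j=10 s[j]='b': π[10]=0 (border '')
j=11 s[j]='f': π[11]=0 (border '')
j=12 s[j]='f': π[12]=0 (border '')
j=13 s[j]='e': π[13]=0 (border '')
j=14 s[j]='b': π[14]=0 (border '')
j=15 s[j]='a': π[15]=1 (border 'a')
j=16 s[j]='b': k: 1→0; π[16]=0 (border '')
j=17 s[j]='b': π[17]=0 (border '')
j=18 s[j]='c': π[18]=0 (border '')
j=19 s[j]='d': π[19]=0 (border '')
j=20 s[j]='a': π[20]=1 (border 'a')
j=21 s[j]='e': π[21]=2 (border 'ae')
j=22 s[j]='f': k: 2→0; π[22]=0 (border '')
j=23 s[j]='a': π[23]=1 (border 'a')
j=24 s[j]='a': k: 1→0; π[24]=1 (border 'a')
j=25 s[j]='e': π[25]=2 (border 'ae')
j=26 s[j]='e': k: 2→0; π[26]=0 (border '')
j=27 s[j]='c': π[27]=0 (border '')
j=28 s[j]='e': π[28]=0 (border '')
j=29 s[j]='f': π[29]=0 (border '')
j=30 s[j]='f': π[30]=0 (border '')
j=31 s[j]='d': π[31]=0 (border '')

[0, 0, 0, 0, 0, 0, 0, 1, 0, 0, 0, 0, 0, 0, 0, 1, 0, 0, 0, 0, 1, 2, 0, 1, 1, 2, 0, 0, 0, 0, 0, 0]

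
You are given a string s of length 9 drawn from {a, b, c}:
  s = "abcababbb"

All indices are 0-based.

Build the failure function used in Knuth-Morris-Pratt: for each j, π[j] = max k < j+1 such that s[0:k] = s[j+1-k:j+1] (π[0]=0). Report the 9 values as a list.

π[0] = 0
j=1 s[j]='b': π[1]=0 (border '')
j=2 s[j]='c': π[2]=0 (border '')
j=3 s[j]='a': π[3]=1 (border 'a')
j=4 s[j]='b': π[4]=2 (border 'ab')
j=5 s[j]='a': k: 2→0; π[5]=1 (border 'a')
j=6 s[j]='b': π[6]=2 (border 'ab')
j=7 s[j]='b': k: 2→0; π[7]=0 (border '')
j=8 s[j]='b': π[8]=0 (border '')

[0, 0, 0, 1, 2, 1, 2, 0, 0]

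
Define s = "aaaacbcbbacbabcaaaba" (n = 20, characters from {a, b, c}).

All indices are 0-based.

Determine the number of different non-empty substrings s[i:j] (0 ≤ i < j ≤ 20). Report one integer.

rank | idx | suffix
   0 |  19 | a
   1 |   0 | aaaacbcbbacbabcaaaba
   2 |  15 | aaaba
   3 |   1 | aaacbcbbacbabcaaaba
   4 |  16 | aaba
   5 |   2 | aacbcbbacbabcaaaba
   6 |  17 | aba
   7 |  12 | abcaaaba
   8 |   9 | acbabcaaaba
   9 |   3 | acbcbbacbabcaaaba
  10 |  18 | ba
  11 |  11 | babcaaaba
  12 |   8 | bacbabcaaaba
  13 |   7 | bbacbabcaaaba
  14 |  13 | bcaaaba
  15 |   5 | bcbbacbabcaaaba
  16 |  14 | caaaba
  17 |  10 | cbabcaaaba
  18 |   6 | cbbacbabcaaaba
  19 |   4 | cbcbbacbabcaaaba

SA = [19, 0, 15, 1, 16, 2, 17, 12, 9, 3, 18, 11, 8, 7, 13, 5, 14, 10, 6, 4]
rank  pair      lcp
   1  s[19:],s[0:]  1  'a'
   2  s[0:],s[15:]  3  'aaa'
   3  s[15:],s[1:]  3  'aaa'
   4  s[1:],s[16:]  2  'aa'
   5  s[16:],s[2:]  2  'aa'
   6  s[2:],s[17:]  1  'a'
   7  s[17:],s[12:]  2  'ab'
   8  s[12:],s[9:]  1  'a'
   9  s[9:],s[3:]  3  'acb'
  10  s[3:],s[18:]  0  ''
  11  s[18:],s[11:]  2  'ba'
  12  s[11:],s[8:]  2  'ba'
  13  s[8:],s[7:]  1  'b'
  14  s[7:],s[13:]  1  'b'
  15  s[13:],s[5:]  2  'bc'
  16  s[5:],s[14:]  0  ''
  17  s[14:],s[10:]  1  'c'
  18  s[10:],s[6:]  2  'cb'
  19  s[6:],s[4:]  2  'cb'

n(n+1)/2 = 20·21/2 = 210
Σ LCP = 0 + 1 + 3 + 3 + 2 + 2 + 1 + 2 + 1 + 3 + 0 + 2 + 2 + 1 + 1 + 2 + 0 + 1 + 2 + 2 = 31
distinct = 210 − 31 = 179

179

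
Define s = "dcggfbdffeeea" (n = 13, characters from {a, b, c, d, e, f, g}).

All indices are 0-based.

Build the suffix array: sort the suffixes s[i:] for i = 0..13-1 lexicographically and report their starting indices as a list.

[12, 5, 1, 0, 6, 11, 10, 9, 4, 8, 7, 3, 2]

rank→(start, suffix):
  0 → (12, 'a')
  1 → (5, 'bdffeeea')
  2 → (1, 'cggfbdffeeea')
  3 → (0, 'dcggfbdffeeea')
  4 → (6, 'dffeeea')
  5 → (11, 'ea')
  6 → (10, 'eea')
  7 → (9, 'eeea')
  8 → (4, 'fbdffeeea')
  9 → (8, 'feeea')
  10 → (7, 'ffeeea')
  11 → (3, 'gfbdffeeea')
  12 → (2, 'ggfbdffeeea')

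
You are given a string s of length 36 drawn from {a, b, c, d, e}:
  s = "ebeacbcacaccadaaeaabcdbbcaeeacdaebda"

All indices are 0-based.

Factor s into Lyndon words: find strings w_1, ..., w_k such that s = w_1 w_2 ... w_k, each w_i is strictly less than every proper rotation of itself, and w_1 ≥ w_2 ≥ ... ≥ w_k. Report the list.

emit factor 1: 'e' (i=0, period=1)
emit factor 2: 'be' (i=1, period=2)
emit factor 3: 'acbc' (i=3, period=4)
emit factor 4: 'acaccad' (i=7, period=7)
emit factor 5: 'aae' (i=14, period=3)
emit factor 6: 'aabcdbbcaeeacdaebd' (i=17, period=18)
emit factor 7: 'a' (i=35, period=1)

["e", "be", "acbc", "acaccad", "aae", "aabcdbbcaeeacdaebd", "a"]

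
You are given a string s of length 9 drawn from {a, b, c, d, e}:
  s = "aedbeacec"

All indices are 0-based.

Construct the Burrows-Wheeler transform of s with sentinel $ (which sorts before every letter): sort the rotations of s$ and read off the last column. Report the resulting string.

rank  rotation    last
    0  $aedbeacec  c
    1  acec$aedbe  e
    2  aedbeacec$  $
    3  beacec$aed  d
    4  c$aedbeace  e
    5  cec$aedbea  a
    6  dbeacec$ae  e
    7  eacec$aedb  b
    8  ec$aedbeac  c
    9  edbeacec$a  a

ce$deaebca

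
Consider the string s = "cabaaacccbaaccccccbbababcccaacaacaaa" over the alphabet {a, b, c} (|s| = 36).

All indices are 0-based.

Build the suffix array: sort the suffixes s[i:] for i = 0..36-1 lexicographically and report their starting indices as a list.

[35, 34, 33, 3, 30, 27, 4, 10, 1, 20, 22, 31, 28, 5, 11, 2, 9, 19, 21, 18, 23, 32, 29, 26, 0, 8, 17, 25, 7, 16, 24, 6, 15, 14, 13, 12]

rank | idx | suffix
   0 |  35 | a
   1 |  34 | aa
   2 |  33 | aaa
   3 |   3 | aaacccbaaccccccbbababcccaacaacaaa
   4 |  30 | aacaaa
   5 |  27 | aacaacaaa
   6 |   4 | aacccbaaccccccbbababcccaacaacaaa
   7 |  10 | aaccccccbbababcccaacaacaaa
   8 |   1 | abaaacccbaaccccccbbababcccaacaacaaa
   9 |  20 | ababcccaacaacaaa
  10 |  22 | abcccaacaacaaa
  11 |  31 | acaaa
  12 |  28 | acaacaaa
  13 |   5 | acccbaaccccccbbababcccaacaacaaa
  14 |  11 | accccccbbababcccaacaacaaa
  15 |   2 | baaacccbaaccccccbbababcccaacaacaaa
  16 |   9 | baaccccccbbababcccaacaacaaa
  17 |  19 | bababcccaacaacaaa
  18 |  21 | babcccaacaacaaa
  19 |  18 | bbababcccaacaacaaa
  20 |  23 | bcccaacaacaaa
  21 |  32 | caaa
  22 |  29 | caacaaa
  23 |  26 | caacaacaaa
  24 |   0 | cabaaacccbaaccccccbbababcccaacaacaaa
  25 |   8 | cbaaccccccbbababcccaacaacaaa
  26 |  17 | cbbababcccaacaacaaa
  27 |  25 | ccaacaacaaa
  28 |   7 | ccbaaccccccbbababcccaacaacaaa
  29 |  16 | ccbbababcccaacaacaaa
  30 |  24 | cccaacaacaaa
  31 |   6 | cccbaaccccccbbababcccaacaacaaa
  32 |  15 | cccbbababcccaacaacaaa
  33 |  14 | ccccbbababcccaacaacaaa
  34 |  13 | cccccbbababcccaacaacaaa
  35 |  12 | ccccccbbababcccaacaacaaa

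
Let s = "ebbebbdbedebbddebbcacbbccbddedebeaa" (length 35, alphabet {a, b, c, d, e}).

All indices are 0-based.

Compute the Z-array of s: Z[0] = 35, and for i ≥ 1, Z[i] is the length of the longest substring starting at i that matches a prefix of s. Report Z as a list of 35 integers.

[35, 0, 0, 3, 0, 0, 0, 0, 1, 0, 3, 0, 0, 0, 0, 3, 0, 0, 0, 0, 0, 0, 0, 0, 0, 0, 0, 0, 1, 0, 2, 0, 1, 0, 0]

Z[0]=35
i=1: i≥r, start 0; Z[1]=0
i=2: i≥r, start 0; Z[2]=0
i=3: i≥r, start 0; Z[3]=3 scan→box=[3,6)
i=4: min(r-i=2, Z[1]=0)=0; Z[4]=0
i=5: min(r-i=1, Z[2]=0)=0; Z[5]=0
i=6: i≥r, start 0; Z[6]=0
i=7: i≥r, start 0; Z[7]=0
i=8: i≥r, start 0; Z[8]=1 scan→box=[8,9)
i=9: i≥r, start 0; Z[9]=0
i=10: i≥r, start 0; Z[10]=3 scan→box=[10,13)
i=11: min(r-i=2, Z[1]=0)=0; Z[11]=0
i=12: min(r-i=1, Z[2]=0)=0; Z[12]=0
i=13: i≥r, start 0; Z[13]=0
i=14: i≥r, start 0; Z[14]=0
i=15: i≥r, start 0; Z[15]=3 scan→box=[15,18)
i=16: min(r-i=2, Z[1]=0)=0; Z[16]=0
i=17: min(r-i=1, Z[2]=0)=0; Z[17]=0
i=18: i≥r, start 0; Z[18]=0
i=19: i≥r, start 0; Z[19]=0
i=20: i≥r, start 0; Z[20]=0
i=21: i≥r, start 0; Z[21]=0
i=22: i≥r, start 0; Z[22]=0
i=23: i≥r, start 0; Z[23]=0
i=24: i≥r, start 0; Z[24]=0
i=25: i≥r, start 0; Z[25]=0
i=26: i≥r, start 0; Z[26]=0
i=27: i≥r, start 0; Z[27]=0
i=28: i≥r, start 0; Z[28]=1 scan→box=[28,29)
i=29: i≥r, start 0; Z[29]=0
i=30: i≥r, start 0; Z[30]=2 scan→box=[30,32)
i=31: min(r-i=1, Z[1]=0)=0; Z[31]=0
i=32: i≥r, start 0; Z[32]=1 scan→box=[32,33)
i=33: i≥r, start 0; Z[33]=0
i=34: i≥r, start 0; Z[34]=0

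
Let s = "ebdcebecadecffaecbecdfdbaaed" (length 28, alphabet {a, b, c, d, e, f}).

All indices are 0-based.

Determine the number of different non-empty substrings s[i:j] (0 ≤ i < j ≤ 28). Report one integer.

rank | idx | suffix
   0 |  24 | aaed
   1 |   8 | adecffaecbecdfdbaaed
   2 |  14 | aecbecdfdbaaed
   3 |  25 | aed
   4 |  23 | baaed
   5 |   1 | bdcebecadecffaecbecdfdbaaed
   6 |   5 | becadecffaecbecdfdbaaed
   7 |  17 | becdfdbaaed
   8 |   7 | cadecffaecbecdfdbaaed
   9 |  16 | cbecdfdbaaed
  10 |  19 | cdfdbaaed
  11 |   3 | cebecadecffaecbecdfdbaaed
  12 |  11 | cffaecbecdfdbaaed
  13 |  27 | d
  14 |  22 | dbaaed
  15 |   2 | dcebecadecffaecbecdfdbaaed
  16 |   9 | decffaecbecdfdbaaed
  17 |  20 | dfdbaaed
  18 |   0 | ebdcebecadecffaecbecdfdbaaed
  19 |   4 | ebecadecffaecbecdfdbaaed
  20 |   6 | ecadecffaecbecdfdbaaed
  21 |  15 | ecbecdfdbaaed
  22 |  18 | ecdfdbaaed
  23 |  10 | ecffaecbecdfdbaaed
  24 |  26 | ed
  25 |  13 | faecbecdfdbaaed
  26 |  21 | fdbaaed
  27 |  12 | ffaecbecdfdbaaed

SA = [24, 8, 14, 25, 23, 1, 5, 17, 7, 16, 19, 3, 11, 27, 22, 2, 9, 20, 0, 4, 6, 15, 18, 10, 26, 13, 21, 12]
rank  pair      lcp
   1  s[24:],s[8:]  1  'a'
   2  s[8:],s[14:]  1  'a'
   3  s[14:],s[25:]  2  'ae'
   4  s[25:],s[23:]  0  ''
   5  s[23:],s[1:]  1  'b'
   6  s[1:],s[5:]  1  'b'
   7  s[5:],s[17:]  3  'bec'
   8  s[17:],s[7:]  0  ''
   9  s[7:],s[16:]  1  'c'
  10  s[16:],s[19:]  1  'c'
  11  s[19:],s[3:]  1  'c'
  12  s[3:],s[11:]  1  'c'
  13  s[11:],s[27:]  0  ''
  14  s[27:],s[22:]  1  'd'
  15  s[22:],s[2:]  1  'd'
  16  s[2:],s[9:]  1  'd'
  17  s[9:],s[20:]  1  'd'
  18  s[20:],s[0:]  0  ''
  19  s[0:],s[4:]  2  'eb'
  20  s[4:],s[6:]  1  'e'
  21  s[6:],s[15:]  2  'ec'
  22  s[15:],s[18:]  2  'ec'
  23  s[18:],s[10:]  2  'ec'
  24  s[10:],s[26:]  1  'e'
  25  s[26:],s[13:]  0  ''
  26  s[13:],s[21:]  1  'f'
  27  s[21:],s[12:]  1  'f'

n(n+1)/2 = 28·29/2 = 406
Σ LCP = 0 + 1 + 1 + 2 + 0 + 1 + 1 + 3 + 0 + 1 + 1 + 1 + 1 + 0 + 1 + 1 + 1 + 1 + 0 + 2 + 1 + 2 + 2 + 2 + 1 + 0 + 1 + 1 = 29
distinct = 406 − 29 = 377

377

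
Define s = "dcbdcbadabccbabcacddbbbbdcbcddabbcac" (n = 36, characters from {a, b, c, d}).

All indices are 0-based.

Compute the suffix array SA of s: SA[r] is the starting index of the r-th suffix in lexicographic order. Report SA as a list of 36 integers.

[30, 13, 8, 34, 16, 6, 12, 5, 20, 21, 31, 22, 32, 14, 9, 26, 2, 23, 35, 33, 15, 11, 4, 25, 1, 10, 27, 17, 29, 7, 19, 3, 24, 0, 28, 18]

sorted suffixes:
  #0 SA[0]=30  'abbcac'
  #1 SA[1]=13  'abcacddbbbbdcbcddabbcac'
  #2 SA[2]=8  'abccbabcacddbbbbdcbcddabbcac'
  #3 SA[3]=34  'ac'
  #4 SA[4]=16  'acddbbbbdcbcddabbcac'
  #5 SA[5]=6  'adabccbabcacddbbbbdcbcddabbcac'
  #6 SA[6]=12  'babcacddbbbbdcbcddabbcac'
  #7 SA[7]=5  'badabccbabcacddbbbbdcbcddabbcac'
  #8 SA[8]=20  'bbbbdcbcddabbcac'
  #9 SA[9]=21  'bbbdcbcddabbcac'
  #10 SA[10]=31  'bbcac'
  #11 SA[11]=22  'bbdcbcddabbcac'
  #12 SA[12]=32  'bcac'
  #13 SA[13]=14  'bcacddbbbbdcbcddabbcac'
  #14 SA[14]=9  'bccbabcacddbbbbdcbcddabbcac'
  #15 SA[15]=26  'bcddabbcac'
  #16 SA[16]=2  'bdcbadabccbabcacddbbbbdcbcddabbcac'
  #17 SA[17]=23  'bdcbcddabbcac'
  #18 SA[18]=35  'c'
  #19 SA[19]=33  'cac'
  #20 SA[20]=15  'cacddbbbbdcbcddabbcac'
  #21 SA[21]=11  'cbabcacddbbbbdcbcddabbcac'
  #22 SA[22]=4  'cbadabccbabcacddbbbbdcbcddabbcac'
  #23 SA[23]=25  'cbcddabbcac'
  #24 SA[24]=1  'cbdcbadabccbabcacddbbbbdcbcddabbcac'
  #25 SA[25]=10  'ccbabcacddbbbbdcbcddabbcac'
  #26 SA[26]=27  'cddabbcac'
  #27 SA[27]=17  'cddbbbbdcbcddabbcac'
  #28 SA[28]=29  'dabbcac'
  #29 SA[29]=7  'dabccbabcacddbbbbdcbcddabbcac'
  #30 SA[30]=19  'dbbbbdcbcddabbcac'
  #31 SA[31]=3  'dcbadabccbabcacddbbbbdcbcddabbcac'
  #32 SA[32]=24  'dcbcddabbcac'
  #33 SA[33]=0  'dcbdcbadabccbabcacddbbbbdcbcddabbcac'
  #34 SA[34]=28  'ddabbcac'
  #35 SA[35]=18  'ddbbbbdcbcddabbcac'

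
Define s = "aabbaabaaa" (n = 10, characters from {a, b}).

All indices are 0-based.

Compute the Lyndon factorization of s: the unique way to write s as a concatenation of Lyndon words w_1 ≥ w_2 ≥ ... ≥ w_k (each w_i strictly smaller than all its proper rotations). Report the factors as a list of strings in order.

emit factor 1: 'aabb' (i=0, period=4)
emit factor 2: 'aab' (i=4, period=3)
emit factor 3: 'a' (i=7, period=1)
emit factor 4: 'a' (i=8, period=1)
emit factor 5: 'a' (i=9, period=1)

["aabb", "aab", "a", "a", "a"]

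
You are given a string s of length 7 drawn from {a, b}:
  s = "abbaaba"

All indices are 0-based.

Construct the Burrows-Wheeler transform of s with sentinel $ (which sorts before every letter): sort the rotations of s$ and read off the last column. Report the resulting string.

abba$aba

rank  rotation  last
    0  $abbaaba  a
    1  a$abbaab  b
    2  aaba$abb  b
    3  aba$abba  a
    4  abbaaba$  $
    5  ba$abbaa  a
    6  baaba$ab  b
    7  bbaaba$a  a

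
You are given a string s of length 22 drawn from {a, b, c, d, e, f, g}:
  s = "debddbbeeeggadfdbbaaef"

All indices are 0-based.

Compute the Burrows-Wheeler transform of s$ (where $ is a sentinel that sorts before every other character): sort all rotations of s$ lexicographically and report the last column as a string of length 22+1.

rank  rotation                 last
    0  $debddbbeeeggadfdbbaaef  f
    1  aaef$debddbbeeeggadfdbb  b
    2  adfdbbaaef$debddbbeeegg  g
    3  aef$debddbbeeeggadfdbba  a
    4  baaef$debddbbeeeggadfdb  b
    5  bbaaef$debddbbeeeggadfd  d
    6  bbeeeggadfdbbaaef$debdd  d
    7  bddbbeeeggadfdbbaaef$de  e
    8  beeeggadfdbbaaef$debddb  b
    9  dbbaaef$debddbbeeeggadf  f
   10  dbbeeeggadfdbbaaef$debd  d
   11  ddbbeeeggadfdbbaaef$deb  b
   12  debddbbeeeggadfdbbaaef$  $
   13  dfdbbaaef$debddbbeeegga  a
   14  ebddbbeeeggadfdbbaaef$d  d
   15  eeeggadfdbbaaef$debddbb  b
   16  eeggadfdbbaaef$debddbbe  e
   17  ef$debddbbeeeggadfdbbaa  a
   18  eggadfdbbaaef$debddbbee  e
   19  f$debddbbeeeggadfdbbaae  e
   20  fdbbaaef$debddbbeeeggad  d
   21  gadfdbbaaef$debddbbeeeg  g
   22  ggadfdbbaaef$debddbbeee  e

fbgabddebfdb$adbeaeedge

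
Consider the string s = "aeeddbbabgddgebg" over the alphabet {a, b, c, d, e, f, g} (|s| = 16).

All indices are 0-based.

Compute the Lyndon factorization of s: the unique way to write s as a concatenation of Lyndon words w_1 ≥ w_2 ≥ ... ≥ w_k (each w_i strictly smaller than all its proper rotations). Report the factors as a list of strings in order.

emit factor 1: 'aeeddbb' (i=0, period=7)
emit factor 2: 'abgddgebg' (i=7, period=9)

["aeeddbb", "abgddgebg"]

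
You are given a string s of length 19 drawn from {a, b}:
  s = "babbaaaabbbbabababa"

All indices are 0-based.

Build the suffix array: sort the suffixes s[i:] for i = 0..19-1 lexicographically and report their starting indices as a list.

sorted suffixes:
  #0 SA[0]=18  'a'
  #1 SA[1]=4  'aaaabbbbabababa'
  #2 SA[2]=5  'aaabbbbabababa'
  #3 SA[3]=6  'aabbbbabababa'
  #4 SA[4]=16  'aba'
  #5 SA[5]=14  'ababa'
  #6 SA[6]=12  'abababa'
  #7 SA[7]=1  'abbaaaabbbbabababa'
  #8 SA[8]=7  'abbbbabababa'
  #9 SA[9]=17  'ba'
  #10 SA[10]=3  'baaaabbbbabababa'
  #11 SA[11]=15  'baba'
  #12 SA[12]=13  'bababa'
  #13 SA[13]=11  'babababa'
  #14 SA[14]=0  'babbaaaabbbbabababa'
  #15 SA[15]=2  'bbaaaabbbbabababa'
  #16 SA[16]=10  'bbabababa'
  #17 SA[17]=9  'bbbabababa'
  #18 SA[18]=8  'bbbbabababa'

[18, 4, 5, 6, 16, 14, 12, 1, 7, 17, 3, 15, 13, 11, 0, 2, 10, 9, 8]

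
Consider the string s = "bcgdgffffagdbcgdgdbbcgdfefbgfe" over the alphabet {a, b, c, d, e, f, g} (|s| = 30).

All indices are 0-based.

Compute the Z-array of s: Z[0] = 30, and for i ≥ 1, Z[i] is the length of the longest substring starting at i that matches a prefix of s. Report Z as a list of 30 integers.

Z[0]=30
i=1: i≥r, start 0; Z[1]=0
i=2: i≥r, start 0; Z[2]=0
i=3: i≥r, start 0; Z[3]=0
i=4: i≥r, start 0; Z[4]=0
i=5: i≥r, start 0; Z[5]=0
i=6: i≥r, start 0; Z[6]=0
i=7: i≥r, start 0; Z[7]=0
i=8: i≥r, start 0; Z[8]=0
i=9: i≥r, start 0; Z[9]=0
i=10: i≥r, start 0; Z[10]=0
i=11: i≥r, start 0; Z[11]=0
i=12: i≥r, start 0; Z[12]=5 scan→box=[12,17)
i=13: min(r-i=4, Z[1]=0)=0; Z[13]=0
i=14: min(r-i=3, Z[2]=0)=0; Z[14]=0
i=15: min(r-i=2, Z[3]=0)=0; Z[15]=0
i=16: min(r-i=1, Z[4]=0)=0; Z[16]=0
i=17: i≥r, start 0; Z[17]=0
i=18: i≥r, start 0; Z[18]=1 scan→box=[18,19)
i=19: i≥r, start 0; Z[19]=4 scan→box=[19,23)
i=20: min(r-i=3, Z[1]=0)=0; Z[20]=0
i=21: min(r-i=2, Z[2]=0)=0; Z[21]=0
i=22: min(r-i=1, Z[3]=0)=0; Z[22]=0
i=23: i≥r, start 0; Z[23]=0
i=24: i≥r, start 0; Z[24]=0
i=25: i≥r, start 0; Z[25]=0
i=26: i≥r, start 0; Z[26]=1 scan→box=[26,27)
i=27: i≥r, start 0; Z[27]=0
i=28: i≥r, start 0; Z[28]=0
i=29: i≥r, start 0; Z[29]=0

[30, 0, 0, 0, 0, 0, 0, 0, 0, 0, 0, 0, 5, 0, 0, 0, 0, 0, 1, 4, 0, 0, 0, 0, 0, 0, 1, 0, 0, 0]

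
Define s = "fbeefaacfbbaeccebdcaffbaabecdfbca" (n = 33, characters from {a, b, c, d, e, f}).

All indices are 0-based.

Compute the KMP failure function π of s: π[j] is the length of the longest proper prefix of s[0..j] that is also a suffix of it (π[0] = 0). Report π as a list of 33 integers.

π[0] = 0
j=1 s[j]='b': π[1]=0 (border '')
j=2 s[j]='e': π[2]=0 (border '')
j=3 s[j]='e': π[3]=0 (border '')
j=4 s[j]='f': π[4]=1 (border 'f')
j=5 s[j]='a': k: 1→0; π[5]=0 (border '')
j=6 s[j]='a': π[6]=0 (border '')
j=7 s[j]='c': π[7]=0 (border '')
j=8 s[j]='f': π[8]=1 (border 'f')
j=9 s[j]='b': π[9]=2 (border 'fb')
j=10 s[j]='b': k: 2→0; π[10]=0 (border '')
j=11 s[j]='a': π[11]=0 (border '')
j=12 s[j]='e': π[12]=0 (border '')
j=13 s[j]='c': π[13]=0 (border '')
j=14 s[j]='c': π[14]=0 (border '')
j=15 s[j]='e': π[15]=0 (border '')
j=16 s[j]='b': π[16]=0 (border '')
j=17 s[j]='d': π[17]=0 (border '')
j=18 s[j]='c': π[18]=0 (border '')
j=19 s[j]='a': π[19]=0 (border '')
j=20 s[j]='f': π[20]=1 (border 'f')
j=21 s[j]='f': k: 1→0; π[21]=1 (border 'f')
j=22 s[j]='b': π[22]=2 (border 'fb')
j=23 s[j]='a': k: 2→0; π[23]=0 (border '')
j=24 s[j]='a': π[24]=0 (border '')
j=25 s[j]='b': π[25]=0 (border '')
j=26 s[j]='e': π[26]=0 (border '')
j=27 s[j]='c': π[27]=0 (border '')
j=28 s[j]='d': π[28]=0 (border '')
j=29 s[j]='f': π[29]=1 (border 'f')
j=30 s[j]='b': π[30]=2 (border 'fb')
j=31 s[j]='c': k: 2→0; π[31]=0 (border '')
j=32 s[j]='a': π[32]=0 (border '')

[0, 0, 0, 0, 1, 0, 0, 0, 1, 2, 0, 0, 0, 0, 0, 0, 0, 0, 0, 0, 1, 1, 2, 0, 0, 0, 0, 0, 0, 1, 2, 0, 0]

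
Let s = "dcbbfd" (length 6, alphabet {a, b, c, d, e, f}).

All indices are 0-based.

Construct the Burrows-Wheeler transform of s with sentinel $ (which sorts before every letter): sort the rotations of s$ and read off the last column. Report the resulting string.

rank  rotation last
    0  $dcbbfd  d
    1  bbfd$dc  c
    2  bfd$dcb  b
    3  cbbfd$d  d
    4  d$dcbbf  f
    5  dcbbfd$  $
    6  fd$dcbb  b

dcbdf$b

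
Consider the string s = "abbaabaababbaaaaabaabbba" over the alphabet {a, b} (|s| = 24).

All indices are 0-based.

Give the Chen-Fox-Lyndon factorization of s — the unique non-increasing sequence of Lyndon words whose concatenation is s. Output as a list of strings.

["abb", "aabaababb", "aaaaabaabbb", "a"]

emit factor 1: 'abb' (i=0, period=3)
emit factor 2: 'aabaababb' (i=3, period=9)
emit factor 3: 'aaaaabaabbb' (i=12, period=11)
emit factor 4: 'a' (i=23, period=1)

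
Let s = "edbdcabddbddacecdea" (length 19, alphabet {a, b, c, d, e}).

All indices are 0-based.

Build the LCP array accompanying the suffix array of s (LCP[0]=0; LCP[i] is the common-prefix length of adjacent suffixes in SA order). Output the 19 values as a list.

[0, 1, 1, 0, 2, 3, 0, 1, 1, 0, 1, 3, 1, 1, 2, 1, 0, 1, 1]

rank | idx | suffix
   0 |  18 | a
   1 |   5 | abddbddacecdea
   2 |  12 | acecdea
   3 |   2 | bdcabddbddacecdea
   4 |   9 | bddacecdea
   5 |   6 | bddbddacecdea
   6 |   4 | cabddbddacecdea
   7 |  15 | cdea
   8 |  13 | cecdea
   9 |  11 | dacecdea
  10 |   1 | dbdcabddbddacecdea
  11 |   8 | dbddacecdea
  12 |   3 | dcabddbddacecdea
  13 |  10 | ddacecdea
  14 |   7 | ddbddacecdea
  15 |  16 | dea
  16 |  17 | ea
  17 |  14 | ecdea
  18 |   0 | edbdcabddbddacecdea

SA = [18, 5, 12, 2, 9, 6, 4, 15, 13, 11, 1, 8, 3, 10, 7, 16, 17, 14, 0]
[i] adj suffixes → lcp
  [1] 18/5 → 1 ('a')
  [2] 5/12 → 1 ('a')
  [3] 12/2 → 0 ('')
  [4] 2/9 → 2 ('bd')
  [5] 9/6 → 3 ('bdd')
  [6] 6/4 → 0 ('')
  [7] 4/15 → 1 ('c')
  [8] 15/13 → 1 ('c')
  [9] 13/11 → 0 ('')
  [10] 11/1 → 1 ('d')
  [11] 1/8 → 3 ('dbd')
  [12] 8/3 → 1 ('d')
  [13] 3/10 → 1 ('d')
  [14] 10/7 → 2 ('dd')
  [15] 7/16 → 1 ('d')
  [16] 16/17 → 0 ('')
  [17] 17/14 → 1 ('e')
  [18] 14/0 → 1 ('e')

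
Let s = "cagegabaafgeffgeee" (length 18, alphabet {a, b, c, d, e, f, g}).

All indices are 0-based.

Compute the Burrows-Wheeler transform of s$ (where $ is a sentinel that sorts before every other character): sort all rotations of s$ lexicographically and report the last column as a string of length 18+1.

ebgaca$eegggefaeffa

rank  rotation             last
    0  $cagegabaafgeffgeee  e
    1  aafgeffgeee$cagegab  b
    2  abaafgeffgeee$cageg  g
    3  afgeffgeee$cagegaba  a
    4  agegabaafgeffgeee$c  c
    5  baafgeffgeee$cagega  a
    6  cagegabaafgeffgeee$  $
    7  e$cagegabaafgeffgee  e
    8  ee$cagegabaafgeffge  e
    9  eee$cagegabaafgeffg  g
   10  effgeee$cagegabaafg  g
   11  egabaafgeffgeee$cag  g
   12  ffgeee$cagegabaafge  e
   13  fgeee$cagegabaafgef  f
   14  fgeffgeee$cagegabaa  a
   15  gabaafgeffgeee$cage  e
   16  geee$cagegabaafgeff  f
   17  geffgeee$cagegabaaf  f
   18  gegabaafgeffgeee$ca  a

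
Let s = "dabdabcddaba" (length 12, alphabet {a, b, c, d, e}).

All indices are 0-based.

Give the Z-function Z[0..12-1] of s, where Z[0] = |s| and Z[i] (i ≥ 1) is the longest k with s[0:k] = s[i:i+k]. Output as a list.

Z[0]=12
i=1: fresh scan; Z[1]=0
i=2: fresh scan; Z[2]=0
i=3: fresh scan; Z[3]=3 extend→box=[3,6)
i=4: min(r-i=2, Z[1]=0)=0; Z[4]=0
i=5: min(r-i=1, Z[2]=0)=0; Z[5]=0
i=6: fresh scan; Z[6]=0
i=7: fresh scan; Z[7]=1 extend→box=[7,8)
i=8: fresh scan; Z[8]=3 extend→box=[8,11)
i=9: min(r-i=2, Z[1]=0)=0; Z[9]=0
i=10: min(r-i=1, Z[2]=0)=0; Z[10]=0
i=11: fresh scan; Z[11]=0

[12, 0, 0, 3, 0, 0, 0, 1, 3, 0, 0, 0]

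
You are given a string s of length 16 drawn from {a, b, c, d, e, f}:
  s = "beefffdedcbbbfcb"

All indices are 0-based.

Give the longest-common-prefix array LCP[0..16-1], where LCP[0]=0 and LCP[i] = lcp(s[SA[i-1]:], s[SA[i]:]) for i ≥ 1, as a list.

[0, 1, 2, 1, 1, 0, 2, 0, 1, 0, 1, 1, 0, 1, 1, 2]

rank | idx | suffix
   0 |  15 | b
   1 |  10 | bbbfcb
   2 |  11 | bbfcb
   3 |   0 | beefffdedcbbbfcb
   4 |  12 | bfcb
   5 |  14 | cb
   6 |   9 | cbbbfcb
   7 |   8 | dcbbbfcb
   8 |   6 | dedcbbbfcb
   9 |   7 | edcbbbfcb
  10 |   1 | eefffdedcbbbfcb
  11 |   2 | efffdedcbbbfcb
  12 |  13 | fcb
  13 |   5 | fdedcbbbfcb
  14 |   4 | ffdedcbbbfcb
  15 |   3 | fffdedcbbbfcb

SA = [15, 10, 11, 0, 12, 14, 9, 8, 6, 7, 1, 2, 13, 5, 4, 3]
rank  pair      lcp
   1  s[15:],s[10:]  1  'b'
   2  s[10:],s[11:]  2  'bb'
   3  s[11:],s[0:]  1  'b'
   4  s[0:],s[12:]  1  'b'
   5  s[12:],s[14:]  0  ''
   6  s[14:],s[9:]  2  'cb'
   7  s[9:],s[8:]  0  ''
   8  s[8:],s[6:]  1  'd'
   9  s[6:],s[7:]  0  ''
  10  s[7:],s[1:]  1  'e'
  11  s[1:],s[2:]  1  'e'
  12  s[2:],s[13:]  0  ''
  13  s[13:],s[5:]  1  'f'
  14  s[5:],s[4:]  1  'f'
  15  s[4:],s[3:]  2  'ff'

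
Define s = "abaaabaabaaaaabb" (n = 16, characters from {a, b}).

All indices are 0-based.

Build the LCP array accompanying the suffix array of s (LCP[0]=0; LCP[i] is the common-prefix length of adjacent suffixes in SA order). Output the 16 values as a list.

[0, 4, 3, 4, 2, 5, 3, 1, 5, 4, 2, 0, 1, 4, 3, 1]

rank | idx | suffix
   0 |   9 | aaaaabb
   1 |  10 | aaaabb
   2 |   2 | aaabaabaaaaabb
   3 |  11 | aaabb
   4 |   6 | aabaaaaabb
   5 |   3 | aabaabaaaaabb
   6 |  12 | aabb
   7 |   7 | abaaaaabb
   8 |   0 | abaaabaabaaaaabb
   9 |   4 | abaabaaaaabb
  10 |  13 | abb
  11 |  15 | b
  12 |   8 | baaaaabb
  13 |   1 | baaabaabaaaaabb
  14 |   5 | baabaaaaabb
  15 |  14 | bb

SA = [9, 10, 2, 11, 6, 3, 12, 7, 0, 4, 13, 15, 8, 1, 5, 14]
[i] adj suffixes → lcp
  [1] 9/10 → 4 ('aaaa')
  [2] 10/2 → 3 ('aaa')
  [3] 2/11 → 4 ('aaab')
  [4] 11/6 → 2 ('aa')
  [5] 6/3 → 5 ('aabaa')
  [6] 3/12 → 3 ('aab')
  [7] 12/7 → 1 ('a')
  [8] 7/0 → 5 ('abaaa')
  [9] 0/4 → 4 ('abaa')
  [10] 4/13 → 2 ('ab')
  [11] 13/15 → 0 ('')
  [12] 15/8 → 1 ('b')
  [13] 8/1 → 4 ('baaa')
  [14] 1/5 → 3 ('baa')
  [15] 5/14 → 1 ('b')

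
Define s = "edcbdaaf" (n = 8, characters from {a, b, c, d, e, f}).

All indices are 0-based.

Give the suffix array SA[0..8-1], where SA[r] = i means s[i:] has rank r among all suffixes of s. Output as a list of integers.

sorted suffixes:
  #0 SA[0]=5  'aaf'
  #1 SA[1]=6  'af'
  #2 SA[2]=3  'bdaaf'
  #3 SA[3]=2  'cbdaaf'
  #4 SA[4]=4  'daaf'
  #5 SA[5]=1  'dcbdaaf'
  #6 SA[6]=0  'edcbdaaf'
  #7 SA[7]=7  'f'

[5, 6, 3, 2, 4, 1, 0, 7]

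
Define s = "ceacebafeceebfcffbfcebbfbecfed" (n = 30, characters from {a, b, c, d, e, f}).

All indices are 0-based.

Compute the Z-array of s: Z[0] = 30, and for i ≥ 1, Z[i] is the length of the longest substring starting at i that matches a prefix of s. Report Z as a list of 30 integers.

Z[0]=30
i=1: outside box; Z[1]=0
i=2: outside box; Z[2]=0
i=3: outside box; Z[3]=2 grow→box=[3,5)
i=4: min(r-i=1, Z[1]=0)=0; Z[4]=0
i=5: outside box; Z[5]=0
i=6: outside box; Z[6]=0
i=7: outside box; Z[7]=0
i=8: outside box; Z[8]=0
i=9: outside box; Z[9]=2 grow→box=[9,11)
i=10: min(r-i=1, Z[1]=0)=0; Z[10]=0
i=11: outside box; Z[11]=0
i=12: outside box; Z[12]=0
i=13: outside box; Z[13]=0
i=14: outside box; Z[14]=1 grow→box=[14,15)
i=15: outside box; Z[15]=0
i=16: outside box; Z[16]=0
i=17: outside box; Z[17]=0
i=18: outside box; Z[18]=0
i=19: outside box; Z[19]=2 grow→box=[19,21)
i=20: min(r-i=1, Z[1]=0)=0; Z[20]=0
i=21: outside box; Z[21]=0
i=22: outside box; Z[22]=0
i=23: outside box; Z[23]=0
i=24: outside box; Z[24]=0
i=25: outside box; Z[25]=0
i=26: outside box; Z[26]=1 grow→box=[26,27)
i=27: outside box; Z[27]=0
i=28: outside box; Z[28]=0
i=29: outside box; Z[29]=0

[30, 0, 0, 2, 0, 0, 0, 0, 0, 2, 0, 0, 0, 0, 1, 0, 0, 0, 0, 2, 0, 0, 0, 0, 0, 0, 1, 0, 0, 0]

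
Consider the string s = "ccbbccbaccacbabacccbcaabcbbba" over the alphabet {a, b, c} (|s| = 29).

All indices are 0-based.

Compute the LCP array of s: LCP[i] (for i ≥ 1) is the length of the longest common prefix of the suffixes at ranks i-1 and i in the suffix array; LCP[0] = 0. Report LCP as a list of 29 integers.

[0, 1, 1, 2, 1, 2, 3, 0, 2, 2, 4, 1, 2, 2, 1, 2, 2, 0, 2, 1, 3, 2, 3, 2, 1, 2, 3, 3, 2]

rank | idx | suffix
   0 |  28 | a
   1 |  21 | aabcbbba
   2 |  13 | abacccbcaabcbbba
   3 |  22 | abcbbba
   4 |  10 | acbabacccbcaabcbbba
   5 |   7 | accacbabacccbcaabcbbba
   6 |  15 | acccbcaabcbbba
   7 |  27 | ba
   8 |  12 | babacccbcaabcbbba
   9 |   6 | baccacbabacccbcaabcbbba
  10 |  14 | bacccbcaabcbbba
  11 |  26 | bba
  12 |  25 | bbba
  13 |   2 | bbccbaccacbabacccbcaabcbbba
  14 |  19 | bcaabcbbba
  15 |  23 | bcbbba
  16 |   3 | bccbaccacbabacccbcaabcbbba
  17 |  20 | caabcbbba
  18 |   9 | cacbabacccbcaabcbbba
  19 |  11 | cbabacccbcaabcbbba
  20 |   5 | cbaccacbabacccbcaabcbbba
  21 |  24 | cbbba
  22 |   1 | cbbccbaccacbabacccbcaabcbbba
  23 |  18 | cbcaabcbbba
  24 |   8 | ccacbabacccbcaabcbbba
  25 |   4 | ccbaccacbabacccbcaabcbbba
  26 |   0 | ccbbccbaccacbabacccbcaabcbbba
  27 |  17 | ccbcaabcbbba
  28 |  16 | cccbcaabcbbba

SA = [28, 21, 13, 22, 10, 7, 15, 27, 12, 6, 14, 26, 25, 2, 19, 23, 3, 20, 9, 11, 5, 24, 1, 18, 8, 4, 0, 17, 16]
i: (SA[i-1],SA[i]) lcp shared
  1: (28,21) 1 'a'
  2: (21,13) 1 'a'
  3: (13,22) 2 'ab'
  4: (22,10) 1 'a'
  5: (10,7) 2 'ac'
  6: (7,15) 3 'acc'
  7: (15,27) 0 ''
  8: (27,12) 2 'ba'
  9: (12,6) 2 'ba'
  10: (6,14) 4 'bacc'
  11: (14,26) 1 'b'
  12: (26,25) 2 'bb'
  13: (25,2) 2 'bb'
  14: (2,19) 1 'b'
  15: (19,23) 2 'bc'
  16: (23,3) 2 'bc'
  17: (3,20) 0 ''
  18: (20,9) 2 'ca'
  19: (9,11) 1 'c'
  20: (11,5) 3 'cba'
  21: (5,24) 2 'cb'
  22: (24,1) 3 'cbb'
  23: (1,18) 2 'cb'
  24: (18,8) 1 'c'
  25: (8,4) 2 'cc'
  26: (4,0) 3 'ccb'
  27: (0,17) 3 'ccb'
  28: (17,16) 2 'cc'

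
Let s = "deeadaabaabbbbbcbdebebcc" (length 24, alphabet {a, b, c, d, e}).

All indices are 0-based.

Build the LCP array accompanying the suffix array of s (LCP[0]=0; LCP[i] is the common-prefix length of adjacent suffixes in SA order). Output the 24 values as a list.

[0, 3, 1, 2, 1, 0, 1, 4, 3, 2, 1, 2, 1, 1, 0, 1, 1, 0, 1, 2, 0, 1, 2, 1]

rank | idx | suffix
   0 |   5 | aabaabbbbbcbdebebcc
   1 |   8 | aabbbbbcbdebebcc
   2 |   6 | abaabbbbbcbdebebcc
   3 |   9 | abbbbbcbdebebcc
   4 |   3 | adaabaabbbbbcbdebebcc
   5 |   7 | baabbbbbcbdebebcc
   6 |  10 | bbbbbcbdebebcc
   7 |  11 | bbbbcbdebebcc
   8 |  12 | bbbcbdebebcc
   9 |  13 | bbcbdebebcc
  10 |  14 | bcbdebebcc
  11 |  21 | bcc
  12 |  16 | bdebebcc
  13 |  19 | bebcc
  14 |  23 | c
  15 |  15 | cbdebebcc
  16 |  22 | cc
  17 |   4 | daabaabbbbbcbdebebcc
  18 |  17 | debebcc
  19 |   0 | deeadaabaabbbbbcbdebebcc
  20 |   2 | eadaabaabbbbbcbdebebcc
  21 |  20 | ebcc
  22 |  18 | ebebcc
  23 |   1 | eeadaabaabbbbbcbdebebcc

SA = [5, 8, 6, 9, 3, 7, 10, 11, 12, 13, 14, 21, 16, 19, 23, 15, 22, 4, 17, 0, 2, 20, 18, 1]
i: (SA[i-1],SA[i]) lcp shared
  1: (5,8) 3 'aab'
  2: (8,6) 1 'a'
  3: (6,9) 2 'ab'
  4: (9,3) 1 'a'
  5: (3,7) 0 ''
  6: (7,10) 1 'b'
  7: (10,11) 4 'bbbb'
  8: (11,12) 3 'bbb'
  9: (12,13) 2 'bb'
  10: (13,14) 1 'b'
  11: (14,21) 2 'bc'
  12: (21,16) 1 'b'
  13: (16,19) 1 'b'
  14: (19,23) 0 ''
  15: (23,15) 1 'c'
  16: (15,22) 1 'c'
  17: (22,4) 0 ''
  18: (4,17) 1 'd'
  19: (17,0) 2 'de'
  20: (0,2) 0 ''
  21: (2,20) 1 'e'
  22: (20,18) 2 'eb'
  23: (18,1) 1 'e'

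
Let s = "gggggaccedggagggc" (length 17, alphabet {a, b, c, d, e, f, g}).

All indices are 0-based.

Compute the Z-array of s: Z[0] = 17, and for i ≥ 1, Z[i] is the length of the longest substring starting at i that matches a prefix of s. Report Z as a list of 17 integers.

Z[0]=17
i=1: outside box; Z[1]=4 extend→box=[1,5)
i=2: min(r-i=3, Z[1]=4)=3; Z[2]=3
i=3: min(r-i=2, Z[2]=3)=2; Z[3]=2
i=4: min(r-i=1, Z[3]=2)=1; Z[4]=1
i=5: outside box; Z[5]=0
i=6: outside box; Z[6]=0
i=7: outside box; Z[7]=0
i=8: outside box; Z[8]=0
i=9: outside box; Z[9]=0
i=10: outside box; Z[10]=2 extend→box=[10,12)
i=11: min(r-i=1, Z[1]=4)=1; Z[11]=1
i=12: outside box; Z[12]=0
i=13: outside box; Z[13]=3 extend→box=[13,16)
i=14: min(r-i=2, Z[1]=4)=2; Z[14]=2
i=15: min(r-i=1, Z[2]=3)=1; Z[15]=1
i=16: outside box; Z[16]=0

[17, 4, 3, 2, 1, 0, 0, 0, 0, 0, 2, 1, 0, 3, 2, 1, 0]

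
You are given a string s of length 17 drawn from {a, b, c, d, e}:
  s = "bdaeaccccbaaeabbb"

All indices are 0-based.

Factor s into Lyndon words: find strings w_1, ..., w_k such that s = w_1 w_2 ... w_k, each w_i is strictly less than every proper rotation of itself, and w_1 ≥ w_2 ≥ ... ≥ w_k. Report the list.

["bd", "ae", "accccb", "aaeabbb"]

emit factor 1: 'bd' (i=0, period=2)
emit factor 2: 'ae' (i=2, period=2)
emit factor 3: 'accccb' (i=4, period=6)
emit factor 4: 'aaeabbb' (i=10, period=7)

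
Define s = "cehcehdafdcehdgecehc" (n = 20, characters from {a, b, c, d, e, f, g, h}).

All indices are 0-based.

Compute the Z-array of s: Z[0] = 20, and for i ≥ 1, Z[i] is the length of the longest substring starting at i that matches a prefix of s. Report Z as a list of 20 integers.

Z[0]=20
i=1: fresh scan; Z[1]=0
i=2: fresh scan; Z[2]=0
i=3: fresh scan; Z[3]=3 extend→box=[3,6)
i=4: min(r-i=2, Z[1]=0)=0; Z[4]=0
i=5: min(r-i=1, Z[2]=0)=0; Z[5]=0
i=6: fresh scan; Z[6]=0
i=7: fresh scan; Z[7]=0
i=8: fresh scan; Z[8]=0
i=9: fresh scan; Z[9]=0
i=10: fresh scan; Z[10]=3 extend→box=[10,13)
i=11: min(r-i=2, Z[1]=0)=0; Z[11]=0
i=12: min(r-i=1, Z[2]=0)=0; Z[12]=0
i=13: fresh scan; Z[13]=0
i=14: fresh scan; Z[14]=0
i=15: fresh scan; Z[15]=0
i=16: fresh scan; Z[16]=4 extend→box=[16,20)
i=17: min(r-i=3, Z[1]=0)=0; Z[17]=0
i=18: min(r-i=2, Z[2]=0)=0; Z[18]=0
i=19: min(r-i=1, Z[3]=3)=1; Z[19]=1

[20, 0, 0, 3, 0, 0, 0, 0, 0, 0, 3, 0, 0, 0, 0, 0, 4, 0, 0, 1]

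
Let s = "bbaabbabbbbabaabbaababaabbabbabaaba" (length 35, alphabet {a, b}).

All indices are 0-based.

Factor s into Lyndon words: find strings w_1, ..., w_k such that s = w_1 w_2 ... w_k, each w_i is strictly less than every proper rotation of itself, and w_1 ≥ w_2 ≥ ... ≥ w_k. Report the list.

emit factor 1: 'b' (i=0, period=1)
emit factor 2: 'b' (i=1, period=1)
emit factor 3: 'aabbabbbbab' (i=2, period=11)
emit factor 4: 'aabb' (i=13, period=4)
emit factor 5: 'aababaabbabbab' (i=17, period=14)
emit factor 6: 'aab' (i=31, period=3)
emit factor 7: 'a' (i=34, period=1)

["b", "b", "aabbabbbbab", "aabb", "aababaabbabbab", "aab", "a"]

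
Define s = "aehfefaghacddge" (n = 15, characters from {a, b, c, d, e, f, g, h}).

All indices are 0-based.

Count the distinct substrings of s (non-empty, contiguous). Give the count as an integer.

rank→(start, suffix):
  0 → (9, 'acddge')
  1 → (0, 'aehfefaghacddge')
  2 → (6, 'aghacddge')
  3 → (10, 'cddge')
  4 → (11, 'ddge')
  5 → (12, 'dge')
  6 → (14, 'e')
  7 → (4, 'efaghacddge')
  8 → (1, 'ehfefaghacddge')
  9 → (5, 'faghacddge')
  10 → (3, 'fefaghacddge')
  11 → (13, 'ge')
  12 → (7, 'ghacddge')
  13 → (8, 'hacddge')
  14 → (2, 'hfefaghacddge')

SA = [9, 0, 6, 10, 11, 12, 14, 4, 1, 5, 3, 13, 7, 8, 2]
rank  pair      lcp
   1  s[9:],s[0:]  1  'a'
   2  s[0:],s[6:]  1  'a'
   3  s[6:],s[10:]  0  ''
   4  s[10:],s[11:]  0  ''
   5  s[11:],s[12:]  1  'd'
   6  s[12:],s[14:]  0  ''
   7  s[14:],s[4:]  1  'e'
   8  s[4:],s[1:]  1  'e'
   9  s[1:],s[5:]  0  ''
  10  s[5:],s[3:]  1  'f'
  11  s[3:],s[13:]  0  ''
  12  s[13:],s[7:]  1  'g'
  13  s[7:],s[8:]  0  ''
  14  s[8:],s[2:]  1  'h'

n(n+1)/2 = 15·16/2 = 120
Σ LCP = 0 + 1 + 1 + 0 + 0 + 1 + 0 + 1 + 1 + 0 + 1 + 0 + 1 + 0 + 1 = 8
distinct = 120 − 8 = 112

112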